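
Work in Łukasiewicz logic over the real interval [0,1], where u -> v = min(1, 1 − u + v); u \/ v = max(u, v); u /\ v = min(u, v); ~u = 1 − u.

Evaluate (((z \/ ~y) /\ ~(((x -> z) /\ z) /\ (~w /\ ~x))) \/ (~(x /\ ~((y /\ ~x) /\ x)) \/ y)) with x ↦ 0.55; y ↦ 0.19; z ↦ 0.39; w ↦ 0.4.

~y: Łukasiewicz ¬ gives 1 − 0.19 = 0.81
(z \/ ~y) = max(0.39, 0.81) = 0.81
(x -> z): min(1, 1 − 0.55 + 0.39) = 0.84
((x -> z) /\ z) = min(0.84, 0.39) = 0.39
~w: Łukasiewicz ¬ gives 1 − 0.4 = 0.6
~x: Łukasiewicz ¬ gives 1 − 0.55 = 0.45
(~w /\ ~x) = min(0.6, 0.45) = 0.45
(((x -> z) /\ z) /\ (~w /\ ~x)) = min(0.39, 0.45) = 0.39
~(((x -> z) /\ z) /\ (~w /\ ~x)): Łukasiewicz ¬ gives 1 − 0.39 = 0.61
((z \/ ~y) /\ ~(((x -> z) /\ z) /\ (~w /\ ~x))) = min(0.81, 0.61) = 0.61
~x: Łukasiewicz ¬ gives 1 − 0.55 = 0.45
(y /\ ~x) = min(0.19, 0.45) = 0.19
((y /\ ~x) /\ x) = min(0.19, 0.55) = 0.19
~((y /\ ~x) /\ x): Łukasiewicz ¬ gives 1 − 0.19 = 0.81
(x /\ ~((y /\ ~x) /\ x)) = min(0.55, 0.81) = 0.55
~(x /\ ~((y /\ ~x) /\ x)): Łukasiewicz ¬ gives 1 − 0.55 = 0.45
(~(x /\ ~((y /\ ~x) /\ x)) \/ y) = max(0.45, 0.19) = 0.45
(((z \/ ~y) /\ ~(((x -> z) /\ z) /\ (~w /\ ~x))) \/ (~(x /\ ~((y /\ ~x) /\ x)) \/ y)) = max(0.61, 0.45) = 0.61

0.61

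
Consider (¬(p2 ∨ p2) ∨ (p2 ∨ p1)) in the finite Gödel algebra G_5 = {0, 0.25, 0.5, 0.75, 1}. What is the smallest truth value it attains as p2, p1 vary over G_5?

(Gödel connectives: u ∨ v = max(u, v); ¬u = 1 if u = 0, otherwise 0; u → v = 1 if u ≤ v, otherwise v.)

0.25

The minimum is attained at p2 = 0.25, p1 = 0:
  (p2 ∨ p2) = max(0.25, 0.25) = 0.25
  ¬(p2 ∨ p2): Gödel ¬ of 0.25 = 0 (operand ≠ 0)
  (p2 ∨ p1) = max(0.25, 0) = 0.25
  (¬(p2 ∨ p2) ∨ (p2 ∨ p1)) = max(0, 0.25) = 0.25
Checking all 25 assignments confirms none give a value below 0.25.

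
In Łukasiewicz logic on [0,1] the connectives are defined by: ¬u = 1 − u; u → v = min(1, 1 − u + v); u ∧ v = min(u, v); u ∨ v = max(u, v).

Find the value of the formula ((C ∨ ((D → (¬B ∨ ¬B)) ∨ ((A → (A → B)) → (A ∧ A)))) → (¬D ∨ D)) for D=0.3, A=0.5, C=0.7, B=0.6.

0.70

¬B: Łukasiewicz ¬ gives 1 − 0.6 = 0.4
¬B: Łukasiewicz ¬ gives 1 − 0.6 = 0.4
(¬B ∨ ¬B) = max(0.4, 0.4) = 0.4
(D → (¬B ∨ ¬B)): min(1, 1 − 0.3 + 0.4) = 1
(A → B): min(1, 1 − 0.5 + 0.6) = 1
(A → (A → B)): min(1, 1 − 0.5 + 1) = 1
(A ∧ A) = min(0.5, 0.5) = 0.5
((A → (A → B)) → (A ∧ A)): min(1, 1 − 1 + 0.5) = 0.5
((D → (¬B ∨ ¬B)) ∨ ((A → (A → B)) → (A ∧ A))) = max(1, 0.5) = 1
(C ∨ ((D → (¬B ∨ ¬B)) ∨ ((A → (A → B)) → (A ∧ A)))) = max(0.7, 1) = 1
¬D: Łukasiewicz ¬ gives 1 − 0.3 = 0.7
(¬D ∨ D) = max(0.7, 0.3) = 0.7
((C ∨ ((D → (¬B ∨ ¬B)) ∨ ((A → (A → B)) → (A ∧ A)))) → (¬D ∨ D)): min(1, 1 − 1 + 0.7) = 0.7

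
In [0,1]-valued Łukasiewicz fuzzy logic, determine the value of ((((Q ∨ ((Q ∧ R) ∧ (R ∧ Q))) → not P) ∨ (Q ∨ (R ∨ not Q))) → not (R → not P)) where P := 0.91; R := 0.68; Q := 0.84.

(Q ∧ R) = min(0.84, 0.68) = 0.68
(R ∧ Q) = min(0.68, 0.84) = 0.68
((Q ∧ R) ∧ (R ∧ Q)) = min(0.68, 0.68) = 0.68
(Q ∨ ((Q ∧ R) ∧ (R ∧ Q))) = max(0.84, 0.68) = 0.84
not P: Łukasiewicz ¬ gives 1 − 0.91 = 0.09
((Q ∨ ((Q ∧ R) ∧ (R ∧ Q))) → not P): min(1, 1 − 0.84 + 0.09) = 0.25
not Q: Łukasiewicz ¬ gives 1 − 0.84 = 0.16
(R ∨ not Q) = max(0.68, 0.16) = 0.68
(Q ∨ (R ∨ not Q)) = max(0.84, 0.68) = 0.84
(((Q ∨ ((Q ∧ R) ∧ (R ∧ Q))) → not P) ∨ (Q ∨ (R ∨ not Q))) = max(0.25, 0.84) = 0.84
not P: Łukasiewicz ¬ gives 1 − 0.91 = 0.09
(R → not P): min(1, 1 − 0.68 + 0.09) = 0.41
not (R → not P): Łukasiewicz ¬ gives 1 − 0.41 = 0.59
((((Q ∨ ((Q ∧ R) ∧ (R ∧ Q))) → not P) ∨ (Q ∨ (R ∨ not Q))) → not (R → not P)): min(1, 1 − 0.84 + 0.59) = 0.75

0.75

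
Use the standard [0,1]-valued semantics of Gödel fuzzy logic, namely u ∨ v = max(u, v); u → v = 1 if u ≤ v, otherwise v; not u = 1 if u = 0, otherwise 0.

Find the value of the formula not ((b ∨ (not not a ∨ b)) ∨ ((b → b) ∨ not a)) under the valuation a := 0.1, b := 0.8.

0.00

not a: Gödel ¬ of 0.1 = 0 (operand ≠ 0)
not not a: Gödel ¬ of 0 = 1 (operand is 0)
(not not a ∨ b) = max(1, 0.8) = 1
(b ∨ (not not a ∨ b)) = max(0.8, 1) = 1
(b → b): 0.8 ≤ 0.8, so result = 1
not a: Gödel ¬ of 0.1 = 0 (operand ≠ 0)
((b → b) ∨ not a) = max(1, 0) = 1
((b ∨ (not not a ∨ b)) ∨ ((b → b) ∨ not a)) = max(1, 1) = 1
not ((b ∨ (not not a ∨ b)) ∨ ((b → b) ∨ not a)): Gödel ¬ of 1 = 0 (operand ≠ 0)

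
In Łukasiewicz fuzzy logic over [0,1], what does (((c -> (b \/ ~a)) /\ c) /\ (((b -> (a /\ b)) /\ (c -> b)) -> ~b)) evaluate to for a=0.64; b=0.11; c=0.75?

0.61

~a: Łukasiewicz ¬ gives 1 − 0.64 = 0.36
(b \/ ~a) = max(0.11, 0.36) = 0.36
(c -> (b \/ ~a)): min(1, 1 − 0.75 + 0.36) = 0.61
((c -> (b \/ ~a)) /\ c) = min(0.61, 0.75) = 0.61
(a /\ b) = min(0.64, 0.11) = 0.11
(b -> (a /\ b)): min(1, 1 − 0.11 + 0.11) = 1
(c -> b): min(1, 1 − 0.75 + 0.11) = 0.36
((b -> (a /\ b)) /\ (c -> b)) = min(1, 0.36) = 0.36
~b: Łukasiewicz ¬ gives 1 − 0.11 = 0.89
(((b -> (a /\ b)) /\ (c -> b)) -> ~b): min(1, 1 − 0.36 + 0.89) = 1
(((c -> (b \/ ~a)) /\ c) /\ (((b -> (a /\ b)) /\ (c -> b)) -> ~b)) = min(0.61, 1) = 0.61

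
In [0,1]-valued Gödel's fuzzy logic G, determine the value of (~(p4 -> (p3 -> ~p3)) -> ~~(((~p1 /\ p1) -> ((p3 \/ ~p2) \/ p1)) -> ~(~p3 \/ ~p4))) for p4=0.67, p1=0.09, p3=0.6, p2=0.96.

~p3: Gödel ¬ of 0.6 = 0 (operand ≠ 0)
(p3 -> ~p3): 0.6 > 0, so result = 0
(p4 -> (p3 -> ~p3)): 0.67 > 0, so result = 0
~(p4 -> (p3 -> ~p3)): Gödel ¬ of 0 = 1 (operand is 0)
~p1: Gödel ¬ of 0.09 = 0 (operand ≠ 0)
(~p1 /\ p1) = min(0, 0.09) = 0
~p2: Gödel ¬ of 0.96 = 0 (operand ≠ 0)
(p3 \/ ~p2) = max(0.6, 0) = 0.6
((p3 \/ ~p2) \/ p1) = max(0.6, 0.09) = 0.6
((~p1 /\ p1) -> ((p3 \/ ~p2) \/ p1)): 0 ≤ 0.6, so result = 1
~p3: Gödel ¬ of 0.6 = 0 (operand ≠ 0)
~p4: Gödel ¬ of 0.67 = 0 (operand ≠ 0)
(~p3 \/ ~p4) = max(0, 0) = 0
~(~p3 \/ ~p4): Gödel ¬ of 0 = 1 (operand is 0)
(((~p1 /\ p1) -> ((p3 \/ ~p2) \/ p1)) -> ~(~p3 \/ ~p4)): 1 ≤ 1, so result = 1
~(((~p1 /\ p1) -> ((p3 \/ ~p2) \/ p1)) -> ~(~p3 \/ ~p4)): Gödel ¬ of 1 = 0 (operand ≠ 0)
~~(((~p1 /\ p1) -> ((p3 \/ ~p2) \/ p1)) -> ~(~p3 \/ ~p4)): Gödel ¬ of 0 = 1 (operand is 0)
(~(p4 -> (p3 -> ~p3)) -> ~~(((~p1 /\ p1) -> ((p3 \/ ~p2) \/ p1)) -> ~(~p3 \/ ~p4))): 1 ≤ 1, so result = 1

1.00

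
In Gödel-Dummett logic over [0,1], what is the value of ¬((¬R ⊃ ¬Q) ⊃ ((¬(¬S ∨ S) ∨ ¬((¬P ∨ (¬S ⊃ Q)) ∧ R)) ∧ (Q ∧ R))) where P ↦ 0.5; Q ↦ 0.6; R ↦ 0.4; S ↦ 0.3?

1.00

¬R: Gödel ¬ of 0.4 = 0 (operand ≠ 0)
¬Q: Gödel ¬ of 0.6 = 0 (operand ≠ 0)
(¬R ⊃ ¬Q): 0 ≤ 0, so result = 1
¬S: Gödel ¬ of 0.3 = 0 (operand ≠ 0)
(¬S ∨ S) = max(0, 0.3) = 0.3
¬(¬S ∨ S): Gödel ¬ of 0.3 = 0 (operand ≠ 0)
¬P: Gödel ¬ of 0.5 = 0 (operand ≠ 0)
¬S: Gödel ¬ of 0.3 = 0 (operand ≠ 0)
(¬S ⊃ Q): 0 ≤ 0.6, so result = 1
(¬P ∨ (¬S ⊃ Q)) = max(0, 1) = 1
((¬P ∨ (¬S ⊃ Q)) ∧ R) = min(1, 0.4) = 0.4
¬((¬P ∨ (¬S ⊃ Q)) ∧ R): Gödel ¬ of 0.4 = 0 (operand ≠ 0)
(¬(¬S ∨ S) ∨ ¬((¬P ∨ (¬S ⊃ Q)) ∧ R)) = max(0, 0) = 0
(Q ∧ R) = min(0.6, 0.4) = 0.4
((¬(¬S ∨ S) ∨ ¬((¬P ∨ (¬S ⊃ Q)) ∧ R)) ∧ (Q ∧ R)) = min(0, 0.4) = 0
((¬R ⊃ ¬Q) ⊃ ((¬(¬S ∨ S) ∨ ¬((¬P ∨ (¬S ⊃ Q)) ∧ R)) ∧ (Q ∧ R))): 1 > 0, so result = 0
¬((¬R ⊃ ¬Q) ⊃ ((¬(¬S ∨ S) ∨ ¬((¬P ∨ (¬S ⊃ Q)) ∧ R)) ∧ (Q ∧ R))): Gödel ¬ of 0 = 1 (operand is 0)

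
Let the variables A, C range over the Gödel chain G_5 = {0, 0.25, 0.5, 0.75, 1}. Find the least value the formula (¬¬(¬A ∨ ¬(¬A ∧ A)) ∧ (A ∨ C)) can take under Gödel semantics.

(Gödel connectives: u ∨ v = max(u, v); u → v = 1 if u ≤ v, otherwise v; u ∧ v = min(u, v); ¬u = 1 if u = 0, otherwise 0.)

The minimum is attained at A = 0, C = 0:
  ¬A: Gödel ¬ of 0 = 1 (operand is 0)
  ¬A: Gödel ¬ of 0 = 1 (operand is 0)
  (¬A ∧ A) = min(1, 0) = 0
  ¬(¬A ∧ A): Gödel ¬ of 0 = 1 (operand is 0)
  (¬A ∨ ¬(¬A ∧ A)) = max(1, 1) = 1
  ¬(¬A ∨ ¬(¬A ∧ A)): Gödel ¬ of 1 = 0 (operand ≠ 0)
  ¬¬(¬A ∨ ¬(¬A ∧ A)): Gödel ¬ of 0 = 1 (operand is 0)
  (A ∨ C) = max(0, 0) = 0
  (¬¬(¬A ∨ ¬(¬A ∧ A)) ∧ (A ∨ C)) = min(1, 0) = 0
Checking all 25 assignments confirms none give a value below 0.00.

0.00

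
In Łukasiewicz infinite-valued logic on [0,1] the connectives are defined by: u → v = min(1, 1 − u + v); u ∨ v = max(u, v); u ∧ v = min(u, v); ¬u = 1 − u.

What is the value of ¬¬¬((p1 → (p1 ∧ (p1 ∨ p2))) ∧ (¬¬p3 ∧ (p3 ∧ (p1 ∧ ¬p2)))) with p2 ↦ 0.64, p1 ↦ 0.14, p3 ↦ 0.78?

(p1 ∨ p2) = max(0.14, 0.64) = 0.64
(p1 ∧ (p1 ∨ p2)) = min(0.14, 0.64) = 0.14
(p1 → (p1 ∧ (p1 ∨ p2))): min(1, 1 − 0.14 + 0.14) = 1
¬p3: Łukasiewicz ¬ gives 1 − 0.78 = 0.22
¬¬p3: Łukasiewicz ¬ gives 1 − 0.22 = 0.78
¬p2: Łukasiewicz ¬ gives 1 − 0.64 = 0.36
(p1 ∧ ¬p2) = min(0.14, 0.36) = 0.14
(p3 ∧ (p1 ∧ ¬p2)) = min(0.78, 0.14) = 0.14
(¬¬p3 ∧ (p3 ∧ (p1 ∧ ¬p2))) = min(0.78, 0.14) = 0.14
((p1 → (p1 ∧ (p1 ∨ p2))) ∧ (¬¬p3 ∧ (p3 ∧ (p1 ∧ ¬p2)))) = min(1, 0.14) = 0.14
¬((p1 → (p1 ∧ (p1 ∨ p2))) ∧ (¬¬p3 ∧ (p3 ∧ (p1 ∧ ¬p2)))): Łukasiewicz ¬ gives 1 − 0.14 = 0.86
¬¬((p1 → (p1 ∧ (p1 ∨ p2))) ∧ (¬¬p3 ∧ (p3 ∧ (p1 ∧ ¬p2)))): Łukasiewicz ¬ gives 1 − 0.86 = 0.14
¬¬¬((p1 → (p1 ∧ (p1 ∨ p2))) ∧ (¬¬p3 ∧ (p3 ∧ (p1 ∧ ¬p2)))): Łukasiewicz ¬ gives 1 − 0.14 = 0.86

0.86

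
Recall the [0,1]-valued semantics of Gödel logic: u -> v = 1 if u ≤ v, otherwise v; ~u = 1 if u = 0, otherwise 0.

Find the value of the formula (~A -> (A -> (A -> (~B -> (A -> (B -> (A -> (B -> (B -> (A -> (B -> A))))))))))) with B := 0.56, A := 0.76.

~A: Gödel ¬ of 0.76 = 0 (operand ≠ 0)
~B: Gödel ¬ of 0.56 = 0 (operand ≠ 0)
(B -> A): 0.56 ≤ 0.76, so result = 1
(A -> (B -> A)): 0.76 ≤ 1, so result = 1
(B -> (A -> (B -> A))): 0.56 ≤ 1, so result = 1
(B -> (B -> (A -> (B -> A)))): 0.56 ≤ 1, so result = 1
(A -> (B -> (B -> (A -> (B -> A))))): 0.76 ≤ 1, so result = 1
(B -> (A -> (B -> (B -> (A -> (B -> A)))))): 0.56 ≤ 1, so result = 1
(A -> (B -> (A -> (B -> (B -> (A -> (B -> A))))))): 0.76 ≤ 1, so result = 1
(~B -> (A -> (B -> (A -> (B -> (B -> (A -> (B -> A)))))))): 0 ≤ 1, so result = 1
(A -> (~B -> (A -> (B -> (A -> (B -> (B -> (A -> (B -> A))))))))): 0.76 ≤ 1, so result = 1
(A -> (A -> (~B -> (A -> (B -> (A -> (B -> (B -> (A -> (B -> A)))))))))): 0.76 ≤ 1, so result = 1
(~A -> (A -> (A -> (~B -> (A -> (B -> (A -> (B -> (B -> (A -> (B -> A))))))))))): 0 ≤ 1, so result = 1

1.00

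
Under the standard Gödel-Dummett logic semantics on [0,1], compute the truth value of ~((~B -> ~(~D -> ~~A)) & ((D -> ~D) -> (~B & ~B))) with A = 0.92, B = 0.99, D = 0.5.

0.00

~B: Gödel ¬ of 0.99 = 0 (operand ≠ 0)
~D: Gödel ¬ of 0.5 = 0 (operand ≠ 0)
~A: Gödel ¬ of 0.92 = 0 (operand ≠ 0)
~~A: Gödel ¬ of 0 = 1 (operand is 0)
(~D -> ~~A): 0 ≤ 1, so result = 1
~(~D -> ~~A): Gödel ¬ of 1 = 0 (operand ≠ 0)
(~B -> ~(~D -> ~~A)): 0 ≤ 0, so result = 1
~D: Gödel ¬ of 0.5 = 0 (operand ≠ 0)
(D -> ~D): 0.5 > 0, so result = 0
~B: Gödel ¬ of 0.99 = 0 (operand ≠ 0)
~B: Gödel ¬ of 0.99 = 0 (operand ≠ 0)
(~B & ~B) = min(0, 0) = 0
((D -> ~D) -> (~B & ~B)): 0 ≤ 0, so result = 1
((~B -> ~(~D -> ~~A)) & ((D -> ~D) -> (~B & ~B))) = min(1, 1) = 1
~((~B -> ~(~D -> ~~A)) & ((D -> ~D) -> (~B & ~B))): Gödel ¬ of 1 = 0 (operand ≠ 0)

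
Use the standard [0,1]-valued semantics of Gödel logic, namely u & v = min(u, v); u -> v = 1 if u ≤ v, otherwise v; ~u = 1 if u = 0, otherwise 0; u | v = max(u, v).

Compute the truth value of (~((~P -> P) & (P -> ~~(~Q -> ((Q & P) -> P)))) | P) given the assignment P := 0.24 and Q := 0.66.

0.24

~P: Gödel ¬ of 0.24 = 0 (operand ≠ 0)
(~P -> P): 0 ≤ 0.24, so result = 1
~Q: Gödel ¬ of 0.66 = 0 (operand ≠ 0)
(Q & P) = min(0.66, 0.24) = 0.24
((Q & P) -> P): 0.24 ≤ 0.24, so result = 1
(~Q -> ((Q & P) -> P)): 0 ≤ 1, so result = 1
~(~Q -> ((Q & P) -> P)): Gödel ¬ of 1 = 0 (operand ≠ 0)
~~(~Q -> ((Q & P) -> P)): Gödel ¬ of 0 = 1 (operand is 0)
(P -> ~~(~Q -> ((Q & P) -> P))): 0.24 ≤ 1, so result = 1
((~P -> P) & (P -> ~~(~Q -> ((Q & P) -> P)))) = min(1, 1) = 1
~((~P -> P) & (P -> ~~(~Q -> ((Q & P) -> P)))): Gödel ¬ of 1 = 0 (operand ≠ 0)
(~((~P -> P) & (P -> ~~(~Q -> ((Q & P) -> P)))) | P) = max(0, 0.24) = 0.24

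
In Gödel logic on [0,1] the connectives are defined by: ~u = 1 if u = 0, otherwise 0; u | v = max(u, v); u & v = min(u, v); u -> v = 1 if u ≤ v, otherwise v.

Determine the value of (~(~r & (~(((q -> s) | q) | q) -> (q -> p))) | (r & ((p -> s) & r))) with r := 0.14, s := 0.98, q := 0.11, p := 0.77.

1.00

~r: Gödel ¬ of 0.14 = 0 (operand ≠ 0)
(q -> s): 0.11 ≤ 0.98, so result = 1
((q -> s) | q) = max(1, 0.11) = 1
(((q -> s) | q) | q) = max(1, 0.11) = 1
~(((q -> s) | q) | q): Gödel ¬ of 1 = 0 (operand ≠ 0)
(q -> p): 0.11 ≤ 0.77, so result = 1
(~(((q -> s) | q) | q) -> (q -> p)): 0 ≤ 1, so result = 1
(~r & (~(((q -> s) | q) | q) -> (q -> p))) = min(0, 1) = 0
~(~r & (~(((q -> s) | q) | q) -> (q -> p))): Gödel ¬ of 0 = 1 (operand is 0)
(p -> s): 0.77 ≤ 0.98, so result = 1
((p -> s) & r) = min(1, 0.14) = 0.14
(r & ((p -> s) & r)) = min(0.14, 0.14) = 0.14
(~(~r & (~(((q -> s) | q) | q) -> (q -> p))) | (r & ((p -> s) & r))) = max(1, 0.14) = 1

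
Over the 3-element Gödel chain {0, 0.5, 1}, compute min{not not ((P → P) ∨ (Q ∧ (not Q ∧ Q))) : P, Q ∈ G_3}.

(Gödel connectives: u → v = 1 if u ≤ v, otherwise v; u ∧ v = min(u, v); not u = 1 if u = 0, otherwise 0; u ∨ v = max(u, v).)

1.00

Every assignment gives 1. For instance at P = 0, Q = 0:
  (P → P): 0 ≤ 0, so result = 1
  not Q: Gödel ¬ of 0 = 1 (operand is 0)
  (not Q ∧ Q) = min(1, 0) = 0
  (Q ∧ (not Q ∧ Q)) = min(0, 0) = 0
  ((P → P) ∨ (Q ∧ (not Q ∧ Q))) = max(1, 0) = 1
  not ((P → P) ∨ (Q ∧ (not Q ∧ Q))): Gödel ¬ of 1 = 0 (operand ≠ 0)
  not not ((P → P) ∨ (Q ∧ (not Q ∧ Q))): Gödel ¬ of 0 = 1 (operand is 0)
All 9 assignments give value 1 — the formula is a G_3-tautology.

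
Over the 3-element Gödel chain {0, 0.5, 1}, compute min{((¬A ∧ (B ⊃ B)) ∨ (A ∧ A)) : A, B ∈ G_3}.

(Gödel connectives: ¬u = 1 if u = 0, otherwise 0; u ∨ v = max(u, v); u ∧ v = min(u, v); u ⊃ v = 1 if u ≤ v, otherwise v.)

0.50

The minimum is attained at A = 0.5, B = 0:
  ¬A: Gödel ¬ of 0.5 = 0 (operand ≠ 0)
  (B ⊃ B): 0 ≤ 0, so result = 1
  (¬A ∧ (B ⊃ B)) = min(0, 1) = 0
  (A ∧ A) = min(0.5, 0.5) = 0.5
  ((¬A ∧ (B ⊃ B)) ∨ (A ∧ A)) = max(0, 0.5) = 0.5
Checking all 9 assignments confirms none give a value below 0.50.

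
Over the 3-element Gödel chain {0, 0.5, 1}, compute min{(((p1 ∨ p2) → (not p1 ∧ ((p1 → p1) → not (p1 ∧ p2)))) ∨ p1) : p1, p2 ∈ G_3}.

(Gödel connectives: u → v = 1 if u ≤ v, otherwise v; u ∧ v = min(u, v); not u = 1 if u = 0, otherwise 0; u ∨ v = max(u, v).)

0.50

The minimum is attained at p1 = 0.5, p2 = 0:
  (p1 ∨ p2) = max(0.5, 0) = 0.5
  not p1: Gödel ¬ of 0.5 = 0 (operand ≠ 0)
  (p1 → p1): 0.5 ≤ 0.5, so result = 1
  (p1 ∧ p2) = min(0.5, 0) = 0
  not (p1 ∧ p2): Gödel ¬ of 0 = 1 (operand is 0)
  ((p1 → p1) → not (p1 ∧ p2)): 1 ≤ 1, so result = 1
  (not p1 ∧ ((p1 → p1) → not (p1 ∧ p2))) = min(0, 1) = 0
  ((p1 ∨ p2) → (not p1 ∧ ((p1 → p1) → not (p1 ∧ p2)))): 0.5 > 0, so result = 0
  (((p1 ∨ p2) → (not p1 ∧ ((p1 → p1) → not (p1 ∧ p2)))) ∨ p1) = max(0, 0.5) = 0.5
Checking all 9 assignments confirms none give a value below 0.50.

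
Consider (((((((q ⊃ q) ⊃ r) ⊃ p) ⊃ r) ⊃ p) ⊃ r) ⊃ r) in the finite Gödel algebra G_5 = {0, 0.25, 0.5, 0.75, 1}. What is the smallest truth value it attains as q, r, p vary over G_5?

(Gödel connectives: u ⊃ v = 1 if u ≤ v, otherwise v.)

0.25

The minimum is attained at q = 0, r = 0.25, p = 0:
  (q ⊃ q): 0 ≤ 0, so result = 1
  ((q ⊃ q) ⊃ r): 1 > 0.25, so result = 0.25
  (((q ⊃ q) ⊃ r) ⊃ p): 0.25 > 0, so result = 0
  ((((q ⊃ q) ⊃ r) ⊃ p) ⊃ r): 0 ≤ 0.25, so result = 1
  (((((q ⊃ q) ⊃ r) ⊃ p) ⊃ r) ⊃ p): 1 > 0, so result = 0
  ((((((q ⊃ q) ⊃ r) ⊃ p) ⊃ r) ⊃ p) ⊃ r): 0 ≤ 0.25, so result = 1
  (((((((q ⊃ q) ⊃ r) ⊃ p) ⊃ r) ⊃ p) ⊃ r) ⊃ r): 1 > 0.25, so result = 0.25
Checking all 125 assignments confirms none give a value below 0.25.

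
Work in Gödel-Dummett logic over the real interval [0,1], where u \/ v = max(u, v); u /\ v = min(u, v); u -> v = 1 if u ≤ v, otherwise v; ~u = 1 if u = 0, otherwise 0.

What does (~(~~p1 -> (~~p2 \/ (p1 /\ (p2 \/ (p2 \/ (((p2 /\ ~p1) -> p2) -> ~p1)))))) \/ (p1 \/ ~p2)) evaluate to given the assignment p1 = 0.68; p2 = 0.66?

0.68

~p1: Gödel ¬ of 0.68 = 0 (operand ≠ 0)
~~p1: Gödel ¬ of 0 = 1 (operand is 0)
~p2: Gödel ¬ of 0.66 = 0 (operand ≠ 0)
~~p2: Gödel ¬ of 0 = 1 (operand is 0)
~p1: Gödel ¬ of 0.68 = 0 (operand ≠ 0)
(p2 /\ ~p1) = min(0.66, 0) = 0
((p2 /\ ~p1) -> p2): 0 ≤ 0.66, so result = 1
~p1: Gödel ¬ of 0.68 = 0 (operand ≠ 0)
(((p2 /\ ~p1) -> p2) -> ~p1): 1 > 0, so result = 0
(p2 \/ (((p2 /\ ~p1) -> p2) -> ~p1)) = max(0.66, 0) = 0.66
(p2 \/ (p2 \/ (((p2 /\ ~p1) -> p2) -> ~p1))) = max(0.66, 0.66) = 0.66
(p1 /\ (p2 \/ (p2 \/ (((p2 /\ ~p1) -> p2) -> ~p1)))) = min(0.68, 0.66) = 0.66
(~~p2 \/ (p1 /\ (p2 \/ (p2 \/ (((p2 /\ ~p1) -> p2) -> ~p1))))) = max(1, 0.66) = 1
(~~p1 -> (~~p2 \/ (p1 /\ (p2 \/ (p2 \/ (((p2 /\ ~p1) -> p2) -> ~p1)))))): 1 ≤ 1, so result = 1
~(~~p1 -> (~~p2 \/ (p1 /\ (p2 \/ (p2 \/ (((p2 /\ ~p1) -> p2) -> ~p1)))))): Gödel ¬ of 1 = 0 (operand ≠ 0)
~p2: Gödel ¬ of 0.66 = 0 (operand ≠ 0)
(p1 \/ ~p2) = max(0.68, 0) = 0.68
(~(~~p1 -> (~~p2 \/ (p1 /\ (p2 \/ (p2 \/ (((p2 /\ ~p1) -> p2) -> ~p1)))))) \/ (p1 \/ ~p2)) = max(0, 0.68) = 0.68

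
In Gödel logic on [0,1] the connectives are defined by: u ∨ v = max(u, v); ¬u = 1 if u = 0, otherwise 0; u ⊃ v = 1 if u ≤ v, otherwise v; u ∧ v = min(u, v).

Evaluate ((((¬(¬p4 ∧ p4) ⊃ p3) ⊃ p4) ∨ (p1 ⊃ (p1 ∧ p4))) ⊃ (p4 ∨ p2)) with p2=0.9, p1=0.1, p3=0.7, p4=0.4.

¬p4: Gödel ¬ of 0.4 = 0 (operand ≠ 0)
(¬p4 ∧ p4) = min(0, 0.4) = 0
¬(¬p4 ∧ p4): Gödel ¬ of 0 = 1 (operand is 0)
(¬(¬p4 ∧ p4) ⊃ p3): 1 > 0.7, so result = 0.7
((¬(¬p4 ∧ p4) ⊃ p3) ⊃ p4): 0.7 > 0.4, so result = 0.4
(p1 ∧ p4) = min(0.1, 0.4) = 0.1
(p1 ⊃ (p1 ∧ p4)): 0.1 ≤ 0.1, so result = 1
(((¬(¬p4 ∧ p4) ⊃ p3) ⊃ p4) ∨ (p1 ⊃ (p1 ∧ p4))) = max(0.4, 1) = 1
(p4 ∨ p2) = max(0.4, 0.9) = 0.9
((((¬(¬p4 ∧ p4) ⊃ p3) ⊃ p4) ∨ (p1 ⊃ (p1 ∧ p4))) ⊃ (p4 ∨ p2)): 1 > 0.9, so result = 0.9

0.90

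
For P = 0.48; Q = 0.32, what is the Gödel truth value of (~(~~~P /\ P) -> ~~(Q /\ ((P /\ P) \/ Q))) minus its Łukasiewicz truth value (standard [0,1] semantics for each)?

0.20

Gödel evaluation:
  ~P: Gödel ¬ of 0.48 = 0 (operand ≠ 0)
  ~~P: Gödel ¬ of 0 = 1 (operand is 0)
  ~~~P: Gödel ¬ of 1 = 0 (operand ≠ 0)
  (~~~P /\ P) = min(0, 0.48) = 0
  ~(~~~P /\ P): Gödel ¬ of 0 = 1 (operand is 0)
  (P /\ P) = min(0.48, 0.48) = 0.48
  ((P /\ P) \/ Q) = max(0.48, 0.32) = 0.48
  (Q /\ ((P /\ P) \/ Q)) = min(0.32, 0.48) = 0.32
  ~(Q /\ ((P /\ P) \/ Q)): Gödel ¬ of 0.32 = 0 (operand ≠ 0)
  ~~(Q /\ ((P /\ P) \/ Q)): Gödel ¬ of 0 = 1 (operand is 0)
  (~(~~~P /\ P) -> ~~(Q /\ ((P /\ P) \/ Q))): 1 ≤ 1, so result = 1
  Gödel value = 1
Łukasiewicz evaluation:
  ~P: Łukasiewicz ¬ gives 1 − 0.48 = 0.52
  ~~P: Łukasiewicz ¬ gives 1 − 0.52 = 0.48
  ~~~P: Łukasiewicz ¬ gives 1 − 0.48 = 0.52
  (~~~P /\ P) = min(0.52, 0.48) = 0.48
  ~(~~~P /\ P): Łukasiewicz ¬ gives 1 − 0.48 = 0.52
  (P /\ P) = min(0.48, 0.48) = 0.48
  ((P /\ P) \/ Q) = max(0.48, 0.32) = 0.48
  (Q /\ ((P /\ P) \/ Q)) = min(0.32, 0.48) = 0.32
  ~(Q /\ ((P /\ P) \/ Q)): Łukasiewicz ¬ gives 1 − 0.32 = 0.68
  ~~(Q /\ ((P /\ P) \/ Q)): Łukasiewicz ¬ gives 1 − 0.68 = 0.32
  (~(~~~P /\ P) -> ~~(Q /\ ((P /\ P) \/ Q))): min(1, 1 − 0.52 + 0.32) = 0.8
  Łukasiewicz value = 0.8
Difference: 1 − 0.8 = 0.20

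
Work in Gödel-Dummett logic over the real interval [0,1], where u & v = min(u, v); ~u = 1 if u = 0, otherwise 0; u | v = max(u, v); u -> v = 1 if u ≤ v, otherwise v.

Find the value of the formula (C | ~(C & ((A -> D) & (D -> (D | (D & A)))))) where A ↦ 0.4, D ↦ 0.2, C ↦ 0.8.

(A -> D): 0.4 > 0.2, so result = 0.2
(D & A) = min(0.2, 0.4) = 0.2
(D | (D & A)) = max(0.2, 0.2) = 0.2
(D -> (D | (D & A))): 0.2 ≤ 0.2, so result = 1
((A -> D) & (D -> (D | (D & A)))) = min(0.2, 1) = 0.2
(C & ((A -> D) & (D -> (D | (D & A))))) = min(0.8, 0.2) = 0.2
~(C & ((A -> D) & (D -> (D | (D & A))))): Gödel ¬ of 0.2 = 0 (operand ≠ 0)
(C | ~(C & ((A -> D) & (D -> (D | (D & A)))))) = max(0.8, 0) = 0.8

0.80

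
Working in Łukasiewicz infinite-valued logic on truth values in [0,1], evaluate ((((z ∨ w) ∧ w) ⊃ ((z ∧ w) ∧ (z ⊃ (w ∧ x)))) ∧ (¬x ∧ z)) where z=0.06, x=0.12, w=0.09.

0.06

(z ∨ w) = max(0.06, 0.09) = 0.09
((z ∨ w) ∧ w) = min(0.09, 0.09) = 0.09
(z ∧ w) = min(0.06, 0.09) = 0.06
(w ∧ x) = min(0.09, 0.12) = 0.09
(z ⊃ (w ∧ x)): min(1, 1 − 0.06 + 0.09) = 1
((z ∧ w) ∧ (z ⊃ (w ∧ x))) = min(0.06, 1) = 0.06
(((z ∨ w) ∧ w) ⊃ ((z ∧ w) ∧ (z ⊃ (w ∧ x)))): min(1, 1 − 0.09 + 0.06) = 0.97
¬x: Łukasiewicz ¬ gives 1 − 0.12 = 0.88
(¬x ∧ z) = min(0.88, 0.06) = 0.06
((((z ∨ w) ∧ w) ⊃ ((z ∧ w) ∧ (z ⊃ (w ∧ x)))) ∧ (¬x ∧ z)) = min(0.97, 0.06) = 0.06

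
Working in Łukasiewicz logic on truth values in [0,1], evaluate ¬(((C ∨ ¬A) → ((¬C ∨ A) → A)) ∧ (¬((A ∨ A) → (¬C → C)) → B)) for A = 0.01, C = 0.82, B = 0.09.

0.16

¬A: Łukasiewicz ¬ gives 1 − 0.01 = 0.99
(C ∨ ¬A) = max(0.82, 0.99) = 0.99
¬C: Łukasiewicz ¬ gives 1 − 0.82 = 0.18
(¬C ∨ A) = max(0.18, 0.01) = 0.18
((¬C ∨ A) → A): min(1, 1 − 0.18 + 0.01) = 0.83
((C ∨ ¬A) → ((¬C ∨ A) → A)): min(1, 1 − 0.99 + 0.83) = 0.84
(A ∨ A) = max(0.01, 0.01) = 0.01
¬C: Łukasiewicz ¬ gives 1 − 0.82 = 0.18
(¬C → C): min(1, 1 − 0.18 + 0.82) = 1
((A ∨ A) → (¬C → C)): min(1, 1 − 0.01 + 1) = 1
¬((A ∨ A) → (¬C → C)): Łukasiewicz ¬ gives 1 − 1 = 0
(¬((A ∨ A) → (¬C → C)) → B): min(1, 1 − 0 + 0.09) = 1
(((C ∨ ¬A) → ((¬C ∨ A) → A)) ∧ (¬((A ∨ A) → (¬C → C)) → B)) = min(0.84, 1) = 0.84
¬(((C ∨ ¬A) → ((¬C ∨ A) → A)) ∧ (¬((A ∨ A) → (¬C → C)) → B)): Łukasiewicz ¬ gives 1 − 0.84 = 0.16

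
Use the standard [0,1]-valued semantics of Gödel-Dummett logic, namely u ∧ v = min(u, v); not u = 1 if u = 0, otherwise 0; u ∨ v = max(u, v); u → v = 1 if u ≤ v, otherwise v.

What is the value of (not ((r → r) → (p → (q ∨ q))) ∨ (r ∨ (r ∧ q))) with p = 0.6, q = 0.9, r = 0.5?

(r → r): 0.5 ≤ 0.5, so result = 1
(q ∨ q) = max(0.9, 0.9) = 0.9
(p → (q ∨ q)): 0.6 ≤ 0.9, so result = 1
((r → r) → (p → (q ∨ q))): 1 ≤ 1, so result = 1
not ((r → r) → (p → (q ∨ q))): Gödel ¬ of 1 = 0 (operand ≠ 0)
(r ∧ q) = min(0.5, 0.9) = 0.5
(r ∨ (r ∧ q)) = max(0.5, 0.5) = 0.5
(not ((r → r) → (p → (q ∨ q))) ∨ (r ∨ (r ∧ q))) = max(0, 0.5) = 0.5

0.50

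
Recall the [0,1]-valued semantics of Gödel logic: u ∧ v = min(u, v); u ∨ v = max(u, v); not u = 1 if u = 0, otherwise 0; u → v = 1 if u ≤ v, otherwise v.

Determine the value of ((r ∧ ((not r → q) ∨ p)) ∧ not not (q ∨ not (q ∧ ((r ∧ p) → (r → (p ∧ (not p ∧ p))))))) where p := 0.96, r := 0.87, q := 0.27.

0.87

not r: Gödel ¬ of 0.87 = 0 (operand ≠ 0)
(not r → q): 0 ≤ 0.27, so result = 1
((not r → q) ∨ p) = max(1, 0.96) = 1
(r ∧ ((not r → q) ∨ p)) = min(0.87, 1) = 0.87
(r ∧ p) = min(0.87, 0.96) = 0.87
not p: Gödel ¬ of 0.96 = 0 (operand ≠ 0)
(not p ∧ p) = min(0, 0.96) = 0
(p ∧ (not p ∧ p)) = min(0.96, 0) = 0
(r → (p ∧ (not p ∧ p))): 0.87 > 0, so result = 0
((r ∧ p) → (r → (p ∧ (not p ∧ p)))): 0.87 > 0, so result = 0
(q ∧ ((r ∧ p) → (r → (p ∧ (not p ∧ p))))) = min(0.27, 0) = 0
not (q ∧ ((r ∧ p) → (r → (p ∧ (not p ∧ p))))): Gödel ¬ of 0 = 1 (operand is 0)
(q ∨ not (q ∧ ((r ∧ p) → (r → (p ∧ (not p ∧ p)))))) = max(0.27, 1) = 1
not (q ∨ not (q ∧ ((r ∧ p) → (r → (p ∧ (not p ∧ p)))))): Gödel ¬ of 1 = 0 (operand ≠ 0)
not not (q ∨ not (q ∧ ((r ∧ p) → (r → (p ∧ (not p ∧ p)))))): Gödel ¬ of 0 = 1 (operand is 0)
((r ∧ ((not r → q) ∨ p)) ∧ not not (q ∨ not (q ∧ ((r ∧ p) → (r → (p ∧ (not p ∧ p))))))) = min(0.87, 1) = 0.87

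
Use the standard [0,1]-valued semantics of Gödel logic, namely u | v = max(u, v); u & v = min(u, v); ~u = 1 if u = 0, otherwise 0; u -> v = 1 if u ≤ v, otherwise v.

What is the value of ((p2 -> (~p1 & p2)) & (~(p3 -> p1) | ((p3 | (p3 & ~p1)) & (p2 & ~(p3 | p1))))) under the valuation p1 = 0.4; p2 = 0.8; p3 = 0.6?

0.00

~p1: Gödel ¬ of 0.4 = 0 (operand ≠ 0)
(~p1 & p2) = min(0, 0.8) = 0
(p2 -> (~p1 & p2)): 0.8 > 0, so result = 0
(p3 -> p1): 0.6 > 0.4, so result = 0.4
~(p3 -> p1): Gödel ¬ of 0.4 = 0 (operand ≠ 0)
~p1: Gödel ¬ of 0.4 = 0 (operand ≠ 0)
(p3 & ~p1) = min(0.6, 0) = 0
(p3 | (p3 & ~p1)) = max(0.6, 0) = 0.6
(p3 | p1) = max(0.6, 0.4) = 0.6
~(p3 | p1): Gödel ¬ of 0.6 = 0 (operand ≠ 0)
(p2 & ~(p3 | p1)) = min(0.8, 0) = 0
((p3 | (p3 & ~p1)) & (p2 & ~(p3 | p1))) = min(0.6, 0) = 0
(~(p3 -> p1) | ((p3 | (p3 & ~p1)) & (p2 & ~(p3 | p1)))) = max(0, 0) = 0
((p2 -> (~p1 & p2)) & (~(p3 -> p1) | ((p3 | (p3 & ~p1)) & (p2 & ~(p3 | p1))))) = min(0, 0) = 0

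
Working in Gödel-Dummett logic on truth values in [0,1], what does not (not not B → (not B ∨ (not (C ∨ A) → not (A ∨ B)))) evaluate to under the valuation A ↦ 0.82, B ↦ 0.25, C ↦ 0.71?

0.00

not B: Gödel ¬ of 0.25 = 0 (operand ≠ 0)
not not B: Gödel ¬ of 0 = 1 (operand is 0)
not B: Gödel ¬ of 0.25 = 0 (operand ≠ 0)
(C ∨ A) = max(0.71, 0.82) = 0.82
not (C ∨ A): Gödel ¬ of 0.82 = 0 (operand ≠ 0)
(A ∨ B) = max(0.82, 0.25) = 0.82
not (A ∨ B): Gödel ¬ of 0.82 = 0 (operand ≠ 0)
(not (C ∨ A) → not (A ∨ B)): 0 ≤ 0, so result = 1
(not B ∨ (not (C ∨ A) → not (A ∨ B))) = max(0, 1) = 1
(not not B → (not B ∨ (not (C ∨ A) → not (A ∨ B)))): 1 ≤ 1, so result = 1
not (not not B → (not B ∨ (not (C ∨ A) → not (A ∨ B)))): Gödel ¬ of 1 = 0 (operand ≠ 0)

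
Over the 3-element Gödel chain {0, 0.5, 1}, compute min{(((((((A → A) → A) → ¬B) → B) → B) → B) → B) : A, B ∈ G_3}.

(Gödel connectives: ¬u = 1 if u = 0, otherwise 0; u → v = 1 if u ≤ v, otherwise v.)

The minimum is attained at A = 0.5, B = 0.5:
  (A → A): 0.5 ≤ 0.5, so result = 1
  ((A → A) → A): 1 > 0.5, so result = 0.5
  ¬B: Gödel ¬ of 0.5 = 0 (operand ≠ 0)
  (((A → A) → A) → ¬B): 0.5 > 0, so result = 0
  ((((A → A) → A) → ¬B) → B): 0 ≤ 0.5, so result = 1
  (((((A → A) → A) → ¬B) → B) → B): 1 > 0.5, so result = 0.5
  ((((((A → A) → A) → ¬B) → B) → B) → B): 0.5 ≤ 0.5, so result = 1
  (((((((A → A) → A) → ¬B) → B) → B) → B) → B): 1 > 0.5, so result = 0.5
Checking all 9 assignments confirms none give a value below 0.50.

0.50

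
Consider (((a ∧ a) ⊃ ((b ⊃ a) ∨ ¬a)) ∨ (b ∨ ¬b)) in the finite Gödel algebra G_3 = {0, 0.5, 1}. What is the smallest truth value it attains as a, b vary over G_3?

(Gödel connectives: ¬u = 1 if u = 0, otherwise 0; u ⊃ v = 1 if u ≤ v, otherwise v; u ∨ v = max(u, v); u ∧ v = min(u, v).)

Every assignment gives 1. For instance at a = 0, b = 0:
  (a ∧ a) = min(0, 0) = 0
  (b ⊃ a): 0 ≤ 0, so result = 1
  ¬a: Gödel ¬ of 0 = 1 (operand is 0)
  ((b ⊃ a) ∨ ¬a) = max(1, 1) = 1
  ((a ∧ a) ⊃ ((b ⊃ a) ∨ ¬a)): 0 ≤ 1, so result = 1
  ¬b: Gödel ¬ of 0 = 1 (operand is 0)
  (b ∨ ¬b) = max(0, 1) = 1
  (((a ∧ a) ⊃ ((b ⊃ a) ∨ ¬a)) ∨ (b ∨ ¬b)) = max(1, 1) = 1
All 9 assignments give value 1 — the formula is a G_3-tautology.

1.00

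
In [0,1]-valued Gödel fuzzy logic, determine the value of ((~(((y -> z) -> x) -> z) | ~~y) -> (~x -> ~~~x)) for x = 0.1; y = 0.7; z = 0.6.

1.00

(y -> z): 0.7 > 0.6, so result = 0.6
((y -> z) -> x): 0.6 > 0.1, so result = 0.1
(((y -> z) -> x) -> z): 0.1 ≤ 0.6, so result = 1
~(((y -> z) -> x) -> z): Gödel ¬ of 1 = 0 (operand ≠ 0)
~y: Gödel ¬ of 0.7 = 0 (operand ≠ 0)
~~y: Gödel ¬ of 0 = 1 (operand is 0)
(~(((y -> z) -> x) -> z) | ~~y) = max(0, 1) = 1
~x: Gödel ¬ of 0.1 = 0 (operand ≠ 0)
~x: Gödel ¬ of 0.1 = 0 (operand ≠ 0)
~~x: Gödel ¬ of 0 = 1 (operand is 0)
~~~x: Gödel ¬ of 1 = 0 (operand ≠ 0)
(~x -> ~~~x): 0 ≤ 0, so result = 1
((~(((y -> z) -> x) -> z) | ~~y) -> (~x -> ~~~x)): 1 ≤ 1, so result = 1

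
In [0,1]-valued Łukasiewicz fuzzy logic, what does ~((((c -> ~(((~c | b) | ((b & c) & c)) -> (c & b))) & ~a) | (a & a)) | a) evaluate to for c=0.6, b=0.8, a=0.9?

0.10

~c: Łukasiewicz ¬ gives 1 − 0.6 = 0.4
(~c | b) = max(0.4, 0.8) = 0.8
(b & c) = min(0.8, 0.6) = 0.6
((b & c) & c) = min(0.6, 0.6) = 0.6
((~c | b) | ((b & c) & c)) = max(0.8, 0.6) = 0.8
(c & b) = min(0.6, 0.8) = 0.6
(((~c | b) | ((b & c) & c)) -> (c & b)): min(1, 1 − 0.8 + 0.6) = 0.8
~(((~c | b) | ((b & c) & c)) -> (c & b)): Łukasiewicz ¬ gives 1 − 0.8 = 0.2
(c -> ~(((~c | b) | ((b & c) & c)) -> (c & b))): min(1, 1 − 0.6 + 0.2) = 0.6
~a: Łukasiewicz ¬ gives 1 − 0.9 = 0.1
((c -> ~(((~c | b) | ((b & c) & c)) -> (c & b))) & ~a) = min(0.6, 0.1) = 0.1
(a & a) = min(0.9, 0.9) = 0.9
(((c -> ~(((~c | b) | ((b & c) & c)) -> (c & b))) & ~a) | (a & a)) = max(0.1, 0.9) = 0.9
((((c -> ~(((~c | b) | ((b & c) & c)) -> (c & b))) & ~a) | (a & a)) | a) = max(0.9, 0.9) = 0.9
~((((c -> ~(((~c | b) | ((b & c) & c)) -> (c & b))) & ~a) | (a & a)) | a): Łukasiewicz ¬ gives 1 − 0.9 = 0.1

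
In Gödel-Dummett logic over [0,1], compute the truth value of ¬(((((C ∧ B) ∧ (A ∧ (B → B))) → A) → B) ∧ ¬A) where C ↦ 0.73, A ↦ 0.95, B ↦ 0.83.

(C ∧ B) = min(0.73, 0.83) = 0.73
(B → B): 0.83 ≤ 0.83, so result = 1
(A ∧ (B → B)) = min(0.95, 1) = 0.95
((C ∧ B) ∧ (A ∧ (B → B))) = min(0.73, 0.95) = 0.73
(((C ∧ B) ∧ (A ∧ (B → B))) → A): 0.73 ≤ 0.95, so result = 1
((((C ∧ B) ∧ (A ∧ (B → B))) → A) → B): 1 > 0.83, so result = 0.83
¬A: Gödel ¬ of 0.95 = 0 (operand ≠ 0)
(((((C ∧ B) ∧ (A ∧ (B → B))) → A) → B) ∧ ¬A) = min(0.83, 0) = 0
¬(((((C ∧ B) ∧ (A ∧ (B → B))) → A) → B) ∧ ¬A): Gödel ¬ of 0 = 1 (operand is 0)

1.00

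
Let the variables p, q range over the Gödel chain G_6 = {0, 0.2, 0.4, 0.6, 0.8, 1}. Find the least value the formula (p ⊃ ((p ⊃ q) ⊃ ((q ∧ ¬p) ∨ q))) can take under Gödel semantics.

1.00

Every assignment gives 1. For instance at p = 0, q = 0:
  (p ⊃ q): 0 ≤ 0, so result = 1
  ¬p: Gödel ¬ of 0 = 1 (operand is 0)
  (q ∧ ¬p) = min(0, 1) = 0
  ((q ∧ ¬p) ∨ q) = max(0, 0) = 0
  ((p ⊃ q) ⊃ ((q ∧ ¬p) ∨ q)): 1 > 0, so result = 0
  (p ⊃ ((p ⊃ q) ⊃ ((q ∧ ¬p) ∨ q))): 0 ≤ 0, so result = 1
All 36 assignments give value 1 — the formula is a G_6-tautology.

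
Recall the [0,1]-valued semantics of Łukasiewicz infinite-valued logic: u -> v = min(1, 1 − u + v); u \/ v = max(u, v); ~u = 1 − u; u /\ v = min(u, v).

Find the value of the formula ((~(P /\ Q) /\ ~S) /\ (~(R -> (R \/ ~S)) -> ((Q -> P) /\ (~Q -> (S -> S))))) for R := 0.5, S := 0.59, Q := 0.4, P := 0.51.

(P /\ Q) = min(0.51, 0.4) = 0.4
~(P /\ Q): Łukasiewicz ¬ gives 1 − 0.4 = 0.6
~S: Łukasiewicz ¬ gives 1 − 0.59 = 0.41
(~(P /\ Q) /\ ~S) = min(0.6, 0.41) = 0.41
~S: Łukasiewicz ¬ gives 1 − 0.59 = 0.41
(R \/ ~S) = max(0.5, 0.41) = 0.5
(R -> (R \/ ~S)): min(1, 1 − 0.5 + 0.5) = 1
~(R -> (R \/ ~S)): Łukasiewicz ¬ gives 1 − 1 = 0
(Q -> P): min(1, 1 − 0.4 + 0.51) = 1
~Q: Łukasiewicz ¬ gives 1 − 0.4 = 0.6
(S -> S): min(1, 1 − 0.59 + 0.59) = 1
(~Q -> (S -> S)): min(1, 1 − 0.6 + 1) = 1
((Q -> P) /\ (~Q -> (S -> S))) = min(1, 1) = 1
(~(R -> (R \/ ~S)) -> ((Q -> P) /\ (~Q -> (S -> S)))): min(1, 1 − 0 + 1) = 1
((~(P /\ Q) /\ ~S) /\ (~(R -> (R \/ ~S)) -> ((Q -> P) /\ (~Q -> (S -> S))))) = min(0.41, 1) = 0.41

0.41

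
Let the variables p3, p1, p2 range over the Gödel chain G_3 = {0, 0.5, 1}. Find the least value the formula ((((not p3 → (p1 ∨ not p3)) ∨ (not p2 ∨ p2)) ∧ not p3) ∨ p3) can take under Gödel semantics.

The minimum is attained at p3 = 0.5, p1 = 0, p2 = 0:
  not p3: Gödel ¬ of 0.5 = 0 (operand ≠ 0)
  not p3: Gödel ¬ of 0.5 = 0 (operand ≠ 0)
  (p1 ∨ not p3) = max(0, 0) = 0
  (not p3 → (p1 ∨ not p3)): 0 ≤ 0, so result = 1
  not p2: Gödel ¬ of 0 = 1 (operand is 0)
  (not p2 ∨ p2) = max(1, 0) = 1
  ((not p3 → (p1 ∨ not p3)) ∨ (not p2 ∨ p2)) = max(1, 1) = 1
  not p3: Gödel ¬ of 0.5 = 0 (operand ≠ 0)
  (((not p3 → (p1 ∨ not p3)) ∨ (not p2 ∨ p2)) ∧ not p3) = min(1, 0) = 0
  ((((not p3 → (p1 ∨ not p3)) ∨ (not p2 ∨ p2)) ∧ not p3) ∨ p3) = max(0, 0.5) = 0.5
Checking all 27 assignments confirms none give a value below 0.50.

0.50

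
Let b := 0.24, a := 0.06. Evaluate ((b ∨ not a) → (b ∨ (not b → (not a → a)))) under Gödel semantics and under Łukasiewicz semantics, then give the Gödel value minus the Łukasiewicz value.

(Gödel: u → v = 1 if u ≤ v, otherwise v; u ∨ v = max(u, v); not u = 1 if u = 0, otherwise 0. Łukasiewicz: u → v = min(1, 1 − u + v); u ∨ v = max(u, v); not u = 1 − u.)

Gödel evaluation:
  not a: Gödel ¬ of 0.06 = 0 (operand ≠ 0)
  (b ∨ not a) = max(0.24, 0) = 0.24
  not b: Gödel ¬ of 0.24 = 0 (operand ≠ 0)
  not a: Gödel ¬ of 0.06 = 0 (operand ≠ 0)
  (not a → a): 0 ≤ 0.06, so result = 1
  (not b → (not a → a)): 0 ≤ 1, so result = 1
  (b ∨ (not b → (not a → a))) = max(0.24, 1) = 1
  ((b ∨ not a) → (b ∨ (not b → (not a → a)))): 0.24 ≤ 1, so result = 1
  Gödel value = 1
Łukasiewicz evaluation:
  not a: Łukasiewicz ¬ gives 1 − 0.06 = 0.94
  (b ∨ not a) = max(0.24, 0.94) = 0.94
  not b: Łukasiewicz ¬ gives 1 − 0.24 = 0.76
  not a: Łukasiewicz ¬ gives 1 − 0.06 = 0.94
  (not a → a): min(1, 1 − 0.94 + 0.06) = 0.12
  (not b → (not a → a)): min(1, 1 − 0.76 + 0.12) = 0.36
  (b ∨ (not b → (not a → a))) = max(0.24, 0.36) = 0.36
  ((b ∨ not a) → (b ∨ (not b → (not a → a)))): min(1, 1 − 0.94 + 0.36) = 0.42
  Łukasiewicz value = 0.42
Difference: 1 − 0.42 = 0.58

0.58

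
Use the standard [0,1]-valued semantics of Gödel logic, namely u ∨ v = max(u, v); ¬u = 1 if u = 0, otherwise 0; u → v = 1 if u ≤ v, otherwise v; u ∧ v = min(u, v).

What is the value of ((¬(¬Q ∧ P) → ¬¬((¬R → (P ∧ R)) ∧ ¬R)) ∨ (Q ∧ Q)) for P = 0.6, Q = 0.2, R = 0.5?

0.20

¬Q: Gödel ¬ of 0.2 = 0 (operand ≠ 0)
(¬Q ∧ P) = min(0, 0.6) = 0
¬(¬Q ∧ P): Gödel ¬ of 0 = 1 (operand is 0)
¬R: Gödel ¬ of 0.5 = 0 (operand ≠ 0)
(P ∧ R) = min(0.6, 0.5) = 0.5
(¬R → (P ∧ R)): 0 ≤ 0.5, so result = 1
¬R: Gödel ¬ of 0.5 = 0 (operand ≠ 0)
((¬R → (P ∧ R)) ∧ ¬R) = min(1, 0) = 0
¬((¬R → (P ∧ R)) ∧ ¬R): Gödel ¬ of 0 = 1 (operand is 0)
¬¬((¬R → (P ∧ R)) ∧ ¬R): Gödel ¬ of 1 = 0 (operand ≠ 0)
(¬(¬Q ∧ P) → ¬¬((¬R → (P ∧ R)) ∧ ¬R)): 1 > 0, so result = 0
(Q ∧ Q) = min(0.2, 0.2) = 0.2
((¬(¬Q ∧ P) → ¬¬((¬R → (P ∧ R)) ∧ ¬R)) ∨ (Q ∧ Q)) = max(0, 0.2) = 0.2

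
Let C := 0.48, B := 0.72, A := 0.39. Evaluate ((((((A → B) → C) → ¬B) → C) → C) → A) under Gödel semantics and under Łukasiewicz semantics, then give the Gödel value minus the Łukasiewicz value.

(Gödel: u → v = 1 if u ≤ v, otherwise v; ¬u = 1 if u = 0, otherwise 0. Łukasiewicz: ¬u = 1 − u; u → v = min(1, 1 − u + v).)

Gödel evaluation:
  (A → B): 0.39 ≤ 0.72, so result = 1
  ((A → B) → C): 1 > 0.48, so result = 0.48
  ¬B: Gödel ¬ of 0.72 = 0 (operand ≠ 0)
  (((A → B) → C) → ¬B): 0.48 > 0, so result = 0
  ((((A → B) → C) → ¬B) → C): 0 ≤ 0.48, so result = 1
  (((((A → B) → C) → ¬B) → C) → C): 1 > 0.48, so result = 0.48
  ((((((A → B) → C) → ¬B) → C) → C) → A): 0.48 > 0.39, so result = 0.39
  Gödel value = 0.39
Łukasiewicz evaluation:
  (A → B): min(1, 1 − 0.39 + 0.72) = 1
  ((A → B) → C): min(1, 1 − 1 + 0.48) = 0.48
  ¬B: Łukasiewicz ¬ gives 1 − 0.72 = 0.28
  (((A → B) → C) → ¬B): min(1, 1 − 0.48 + 0.28) = 0.8
  ((((A → B) → C) → ¬B) → C): min(1, 1 − 0.8 + 0.48) = 0.68
  (((((A → B) → C) → ¬B) → C) → C): min(1, 1 − 0.68 + 0.48) = 0.8
  ((((((A → B) → C) → ¬B) → C) → C) → A): min(1, 1 − 0.8 + 0.39) = 0.59
  Łukasiewicz value = 0.59
Difference: 0.39 − 0.59 = -0.20

-0.20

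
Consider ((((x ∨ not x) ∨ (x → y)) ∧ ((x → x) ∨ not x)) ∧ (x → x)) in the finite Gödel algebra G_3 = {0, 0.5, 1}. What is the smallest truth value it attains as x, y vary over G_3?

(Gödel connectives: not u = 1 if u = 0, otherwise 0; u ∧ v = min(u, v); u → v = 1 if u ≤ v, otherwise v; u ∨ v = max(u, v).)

The minimum is attained at x = 0.5, y = 0:
  not x: Gödel ¬ of 0.5 = 0 (operand ≠ 0)
  (x ∨ not x) = max(0.5, 0) = 0.5
  (x → y): 0.5 > 0, so result = 0
  ((x ∨ not x) ∨ (x → y)) = max(0.5, 0) = 0.5
  (x → x): 0.5 ≤ 0.5, so result = 1
  not x: Gödel ¬ of 0.5 = 0 (operand ≠ 0)
  ((x → x) ∨ not x) = max(1, 0) = 1
  (((x ∨ not x) ∨ (x → y)) ∧ ((x → x) ∨ not x)) = min(0.5, 1) = 0.5
  (x → x): 0.5 ≤ 0.5, so result = 1
  ((((x ∨ not x) ∨ (x → y)) ∧ ((x → x) ∨ not x)) ∧ (x → x)) = min(0.5, 1) = 0.5
Checking all 9 assignments confirms none give a value below 0.50.

0.50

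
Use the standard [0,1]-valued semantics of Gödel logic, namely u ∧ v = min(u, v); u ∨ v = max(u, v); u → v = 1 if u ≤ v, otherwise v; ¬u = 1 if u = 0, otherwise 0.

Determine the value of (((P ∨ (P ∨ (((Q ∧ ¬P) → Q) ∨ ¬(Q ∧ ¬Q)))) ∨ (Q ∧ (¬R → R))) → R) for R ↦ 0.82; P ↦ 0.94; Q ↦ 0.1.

0.82

¬P: Gödel ¬ of 0.94 = 0 (operand ≠ 0)
(Q ∧ ¬P) = min(0.1, 0) = 0
((Q ∧ ¬P) → Q): 0 ≤ 0.1, so result = 1
¬Q: Gödel ¬ of 0.1 = 0 (operand ≠ 0)
(Q ∧ ¬Q) = min(0.1, 0) = 0
¬(Q ∧ ¬Q): Gödel ¬ of 0 = 1 (operand is 0)
(((Q ∧ ¬P) → Q) ∨ ¬(Q ∧ ¬Q)) = max(1, 1) = 1
(P ∨ (((Q ∧ ¬P) → Q) ∨ ¬(Q ∧ ¬Q))) = max(0.94, 1) = 1
(P ∨ (P ∨ (((Q ∧ ¬P) → Q) ∨ ¬(Q ∧ ¬Q)))) = max(0.94, 1) = 1
¬R: Gödel ¬ of 0.82 = 0 (operand ≠ 0)
(¬R → R): 0 ≤ 0.82, so result = 1
(Q ∧ (¬R → R)) = min(0.1, 1) = 0.1
((P ∨ (P ∨ (((Q ∧ ¬P) → Q) ∨ ¬(Q ∧ ¬Q)))) ∨ (Q ∧ (¬R → R))) = max(1, 0.1) = 1
(((P ∨ (P ∨ (((Q ∧ ¬P) → Q) ∨ ¬(Q ∧ ¬Q)))) ∨ (Q ∧ (¬R → R))) → R): 1 > 0.82, so result = 0.82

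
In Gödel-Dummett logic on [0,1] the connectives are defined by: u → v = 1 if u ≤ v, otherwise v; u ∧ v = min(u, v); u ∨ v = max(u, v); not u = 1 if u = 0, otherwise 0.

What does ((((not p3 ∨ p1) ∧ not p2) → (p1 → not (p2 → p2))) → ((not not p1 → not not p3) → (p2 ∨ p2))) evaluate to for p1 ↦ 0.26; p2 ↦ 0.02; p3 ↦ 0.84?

0.02

not p3: Gödel ¬ of 0.84 = 0 (operand ≠ 0)
(not p3 ∨ p1) = max(0, 0.26) = 0.26
not p2: Gödel ¬ of 0.02 = 0 (operand ≠ 0)
((not p3 ∨ p1) ∧ not p2) = min(0.26, 0) = 0
(p2 → p2): 0.02 ≤ 0.02, so result = 1
not (p2 → p2): Gödel ¬ of 1 = 0 (operand ≠ 0)
(p1 → not (p2 → p2)): 0.26 > 0, so result = 0
(((not p3 ∨ p1) ∧ not p2) → (p1 → not (p2 → p2))): 0 ≤ 0, so result = 1
not p1: Gödel ¬ of 0.26 = 0 (operand ≠ 0)
not not p1: Gödel ¬ of 0 = 1 (operand is 0)
not p3: Gödel ¬ of 0.84 = 0 (operand ≠ 0)
not not p3: Gödel ¬ of 0 = 1 (operand is 0)
(not not p1 → not not p3): 1 ≤ 1, so result = 1
(p2 ∨ p2) = max(0.02, 0.02) = 0.02
((not not p1 → not not p3) → (p2 ∨ p2)): 1 > 0.02, so result = 0.02
((((not p3 ∨ p1) ∧ not p2) → (p1 → not (p2 → p2))) → ((not not p1 → not not p3) → (p2 ∨ p2))): 1 > 0.02, so result = 0.02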